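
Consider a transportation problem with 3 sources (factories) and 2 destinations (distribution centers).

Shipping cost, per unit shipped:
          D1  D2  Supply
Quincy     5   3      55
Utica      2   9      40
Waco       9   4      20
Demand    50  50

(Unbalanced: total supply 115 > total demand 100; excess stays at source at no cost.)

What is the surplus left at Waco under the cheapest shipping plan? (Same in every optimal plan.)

15

An optimal plan:
  Quincy->D1: 10 × 5 = 50
  Quincy->D2: 45 × 3 = 135
  Utica->D1: 40 × 2 = 80
  Waco->D2: 5 × 4 = 20
Total cost = 285.
Waco ships 5 of its 20, leaving 15.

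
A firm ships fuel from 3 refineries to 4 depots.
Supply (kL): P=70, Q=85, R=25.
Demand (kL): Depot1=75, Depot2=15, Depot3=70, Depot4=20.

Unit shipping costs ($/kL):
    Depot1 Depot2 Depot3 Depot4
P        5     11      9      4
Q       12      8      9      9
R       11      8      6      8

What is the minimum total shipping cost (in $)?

1265

Optimal allocation:
  P–Depot1: 70 × $5 = $350
  Q–Depot1: 5 × $12 = $60
  Q–Depot2: 15 × $8 = $120
  Q–Depot3: 45 × $9 = $405
  Q–Depot4: 20 × $9 = $180
  R–Depot3: 25 × $6 = $150
Total = 350 + 60 + 120 + 405 + 180 + 150 = $1265.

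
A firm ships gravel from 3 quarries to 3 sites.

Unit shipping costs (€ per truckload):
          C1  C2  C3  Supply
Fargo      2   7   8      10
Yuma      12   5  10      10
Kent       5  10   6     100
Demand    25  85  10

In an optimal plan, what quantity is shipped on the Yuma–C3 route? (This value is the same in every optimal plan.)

Optimal shipments:
  Fargo–C2: 10 truckloads
  Yuma–C2: 10 truckloads
  Kent–C1: 25 truckloads
  Kent–C2: 65 truckloads
  Kent–C3: 10 truckloads
Total cost = €955.
The route Yuma→C3 is not used.

0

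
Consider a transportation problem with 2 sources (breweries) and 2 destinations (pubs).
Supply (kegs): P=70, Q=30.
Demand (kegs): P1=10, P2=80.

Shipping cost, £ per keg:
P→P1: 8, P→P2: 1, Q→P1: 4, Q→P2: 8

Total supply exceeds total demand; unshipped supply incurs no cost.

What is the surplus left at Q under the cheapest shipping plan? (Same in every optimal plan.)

Minimum-cost shipments:
  P->P2: 70 × £1 = £70
  Q->P1: 10 × £4 = £40
  Q->P2: 10 × £8 = £80
Total cost = £190.
Q ships 20 of its 30, leaving 10.

10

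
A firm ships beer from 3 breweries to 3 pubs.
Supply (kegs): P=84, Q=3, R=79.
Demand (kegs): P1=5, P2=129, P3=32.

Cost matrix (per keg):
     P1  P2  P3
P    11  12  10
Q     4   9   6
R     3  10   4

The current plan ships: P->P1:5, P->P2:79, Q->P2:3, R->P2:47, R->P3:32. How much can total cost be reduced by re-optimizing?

Current plan cost = 5·11 + 79·12 + 3·9 + 47·10 + 32·4 = 1628.
Optimal plan:
  P to P2: 84 kegs
  Q to P2: 3 kegs
  R to P1: 5 kegs
  R to P2: 42 kegs
  R to P3: 32 kegs
Optimal cost = 1598.
Saving = 1628 − 1598 = 30.

30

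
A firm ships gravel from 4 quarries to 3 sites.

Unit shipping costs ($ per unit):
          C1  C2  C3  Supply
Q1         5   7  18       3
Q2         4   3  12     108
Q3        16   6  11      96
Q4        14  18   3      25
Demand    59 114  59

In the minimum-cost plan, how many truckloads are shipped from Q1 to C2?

Solving gives:
  Q1→C1: 3 × $5 = $15
  Q2→C1: 56 × $4 = $224
  Q2→C2: 52 × $3 = $156
  Q3→C2: 62 × $6 = $372
  Q3→C3: 34 × $11 = $374
  Q4→C3: 25 × $3 = $75
Total cost = $1216.
The route Q1→C2 is not used.

0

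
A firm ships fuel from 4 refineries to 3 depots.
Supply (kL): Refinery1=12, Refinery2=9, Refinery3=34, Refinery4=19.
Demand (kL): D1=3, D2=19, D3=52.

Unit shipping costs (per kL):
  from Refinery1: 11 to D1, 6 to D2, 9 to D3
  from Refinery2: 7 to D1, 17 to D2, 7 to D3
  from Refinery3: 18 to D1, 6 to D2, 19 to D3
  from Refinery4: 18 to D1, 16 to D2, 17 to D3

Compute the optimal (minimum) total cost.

890

An optimal shipping plan:
  Refinery1->D3: 12 kL
  Refinery2->D3: 9 kL
  Refinery3->D1: 3 kL
  Refinery3->D2: 19 kL
  Refinery3->D3: 12 kL
  Refinery4->D3: 19 kL
Total cost = 890.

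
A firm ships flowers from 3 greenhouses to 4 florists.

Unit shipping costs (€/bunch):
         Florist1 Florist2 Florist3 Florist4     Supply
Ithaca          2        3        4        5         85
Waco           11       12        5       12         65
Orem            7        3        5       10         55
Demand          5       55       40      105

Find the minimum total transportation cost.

1075

One minimum-cost allocation:
  Ithaca→Florist1: 5 × €2 = €10
  Ithaca→Florist4: 80 × €5 = €400
  Waco→Florist3: 40 × €5 = €200
  Waco→Florist4: 25 × €12 = €300
  Orem→Florist2: 55 × €3 = €165
Total = 10 + 400 + 200 + 300 + 165 = €1075.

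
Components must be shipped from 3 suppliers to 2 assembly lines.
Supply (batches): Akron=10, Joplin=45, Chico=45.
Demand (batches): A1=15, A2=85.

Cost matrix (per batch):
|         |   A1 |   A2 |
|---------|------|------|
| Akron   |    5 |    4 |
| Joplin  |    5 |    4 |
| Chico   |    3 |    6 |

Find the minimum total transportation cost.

One minimum-cost allocation:
  Akron–A2: 10 × 4 = 40
  Joplin–A2: 45 × 4 = 180
  Chico–A1: 15 × 3 = 45
  Chico–A2: 30 × 6 = 180
Total = 40 + 180 + 45 + 180 = 445.
(Supply check: Akron ships 10; Joplin ships 45; Chico ships 45.)

445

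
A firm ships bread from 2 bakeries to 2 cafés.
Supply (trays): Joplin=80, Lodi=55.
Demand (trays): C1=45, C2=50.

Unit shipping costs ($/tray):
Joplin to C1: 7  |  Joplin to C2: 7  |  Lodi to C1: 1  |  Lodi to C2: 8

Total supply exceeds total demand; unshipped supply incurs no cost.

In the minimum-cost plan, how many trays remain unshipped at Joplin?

30

An optimal plan:
  Joplin to C2: 50 × $7 = $350
  Lodi to C1: 45 × $1 = $45
Total cost = $395.
Joplin ships 50 of its 80, leaving 30.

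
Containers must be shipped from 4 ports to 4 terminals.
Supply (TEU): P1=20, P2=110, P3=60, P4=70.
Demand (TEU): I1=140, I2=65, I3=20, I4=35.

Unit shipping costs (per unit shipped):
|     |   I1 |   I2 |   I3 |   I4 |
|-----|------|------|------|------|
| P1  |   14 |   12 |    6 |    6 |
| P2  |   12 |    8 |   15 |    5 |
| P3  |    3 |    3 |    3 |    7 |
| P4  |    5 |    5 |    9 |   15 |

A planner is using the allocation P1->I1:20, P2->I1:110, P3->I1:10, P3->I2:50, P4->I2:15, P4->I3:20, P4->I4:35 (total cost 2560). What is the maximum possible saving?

1095

Current plan cost = 20·14 + 110·12 + 10·3 + 50·3 + 15·5 + 20·9 + 35·15 = 2560.
Optimal plan:
  P1 to I3: 20 TEU
  P2 to I1: 10 TEU
  P2 to I2: 65 TEU
  P2 to I4: 35 TEU
  P3 to I1: 60 TEU
  P4 to I1: 70 TEU
Optimal cost = 1465.
Saving = 2560 − 1465 = 1095.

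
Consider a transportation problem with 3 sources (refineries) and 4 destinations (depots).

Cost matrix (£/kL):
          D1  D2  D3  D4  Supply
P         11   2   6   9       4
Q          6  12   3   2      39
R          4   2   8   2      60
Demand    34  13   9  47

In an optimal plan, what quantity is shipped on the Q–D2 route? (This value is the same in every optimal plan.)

Solving gives:
  P to D2: 4 × £2 = £8
  Q to D3: 9 × £3 = £27
  Q to D4: 30 × £2 = £60
  R to D1: 34 × £4 = £136
  R to D2: 9 × £2 = £18
  R to D4: 17 × £2 = £34
Total cost = £283.
The route Q→D2 is not used.

0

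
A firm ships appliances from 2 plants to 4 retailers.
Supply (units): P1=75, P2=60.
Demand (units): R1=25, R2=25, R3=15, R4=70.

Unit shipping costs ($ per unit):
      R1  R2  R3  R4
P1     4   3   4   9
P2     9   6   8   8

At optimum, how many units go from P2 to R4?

60

Solving gives:
  P1->R1: 25 units
  P1->R2: 25 units
  P1->R3: 15 units
  P1->R4: 10 units
  P2->R4: 60 units
Total cost = $805.
So P2→R4 carries 60 units.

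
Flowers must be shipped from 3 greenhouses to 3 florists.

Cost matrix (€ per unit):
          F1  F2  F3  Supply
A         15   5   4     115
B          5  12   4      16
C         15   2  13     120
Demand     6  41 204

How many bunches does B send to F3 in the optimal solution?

Optimal shipments:
  A to F3: 115 × €4 = €460
  B to F1: 6 × €5 = €30
  B to F3: 10 × €4 = €40
  C to F2: 41 × €2 = €82
  C to F3: 79 × €13 = €1027
Total cost = €1639.
So B→F3 carries 10 bunches.

10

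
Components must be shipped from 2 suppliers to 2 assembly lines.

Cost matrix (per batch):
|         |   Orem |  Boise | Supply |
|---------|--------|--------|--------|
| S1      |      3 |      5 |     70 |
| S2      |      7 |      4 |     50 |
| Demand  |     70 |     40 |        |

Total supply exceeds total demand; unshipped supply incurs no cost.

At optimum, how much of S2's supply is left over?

10

An optimal plan:
  S1→Orem: 70 × 3 = 210
  S2→Boise: 40 × 4 = 160
Total cost = 370.
S2 ships 40 of its 50, leaving 10.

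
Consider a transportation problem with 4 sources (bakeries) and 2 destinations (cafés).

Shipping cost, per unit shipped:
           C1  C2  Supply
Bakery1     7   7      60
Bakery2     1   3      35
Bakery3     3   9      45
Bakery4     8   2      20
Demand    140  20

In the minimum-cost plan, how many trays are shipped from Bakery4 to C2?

Optimal shipments:
  Bakery1→C1: 60 × 7 = 420
  Bakery2→C1: 35 × 1 = 35
  Bakery3→C1: 45 × 3 = 135
  Bakery4→C2: 20 × 2 = 40
Total cost = 630.
So Bakery4→C2 carries 20 trays.

20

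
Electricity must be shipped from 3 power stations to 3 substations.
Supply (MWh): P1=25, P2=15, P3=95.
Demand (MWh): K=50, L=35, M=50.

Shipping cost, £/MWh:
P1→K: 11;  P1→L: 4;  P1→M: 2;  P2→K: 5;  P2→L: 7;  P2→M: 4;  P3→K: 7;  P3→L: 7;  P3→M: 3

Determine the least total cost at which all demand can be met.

640

Optimal allocation:
  P1 to L: 25 × £4 = £100
  P2 to K: 15 × £5 = £75
  P3 to K: 35 × £7 = £245
  P3 to L: 10 × £7 = £70
  P3 to M: 50 × £3 = £150
Total = 100 + 75 + 245 + 70 + 150 = £640.
(Supply check: P1 ships 25; P2 ships 15; P3 ships 95.)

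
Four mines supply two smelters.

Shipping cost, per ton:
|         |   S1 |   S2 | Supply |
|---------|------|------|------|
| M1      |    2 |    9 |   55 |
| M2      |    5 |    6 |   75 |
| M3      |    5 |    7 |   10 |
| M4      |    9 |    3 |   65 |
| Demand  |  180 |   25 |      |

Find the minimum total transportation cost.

970

An optimal shipping plan:
  M1->S1: 55 × 2 = 110
  M2->S1: 75 × 5 = 375
  M3->S1: 10 × 5 = 50
  M4->S1: 40 × 9 = 360
  M4->S2: 25 × 3 = 75
Total = 110 + 375 + 50 + 360 + 75 = 970.
(Supply check: M1 ships 55; M2 ships 75; M3 ships 10; M4 ships 65.)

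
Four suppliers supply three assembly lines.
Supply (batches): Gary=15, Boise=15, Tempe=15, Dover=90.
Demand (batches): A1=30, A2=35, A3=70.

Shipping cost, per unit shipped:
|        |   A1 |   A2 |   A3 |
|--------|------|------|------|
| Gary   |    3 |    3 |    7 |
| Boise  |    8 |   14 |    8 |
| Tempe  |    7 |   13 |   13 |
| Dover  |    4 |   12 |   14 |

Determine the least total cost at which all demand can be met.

1280

One minimum-cost allocation:
  Gary–A2: 15 × 3 = 45
  Boise–A3: 15 × 8 = 120
  Tempe–A3: 15 × 13 = 195
  Dover–A1: 30 × 4 = 120
  Dover–A2: 20 × 12 = 240
  Dover–A3: 40 × 14 = 560
Total = 45 + 120 + 195 + 120 + 240 + 560 = 1280.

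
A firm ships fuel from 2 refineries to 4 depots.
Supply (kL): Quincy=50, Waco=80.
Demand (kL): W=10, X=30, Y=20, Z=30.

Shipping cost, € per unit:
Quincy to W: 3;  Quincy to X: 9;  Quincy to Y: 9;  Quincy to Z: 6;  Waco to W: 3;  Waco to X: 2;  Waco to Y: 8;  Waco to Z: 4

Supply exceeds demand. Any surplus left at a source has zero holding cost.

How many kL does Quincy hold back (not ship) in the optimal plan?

40

Minimum-cost shipments:
  Quincy–W: 10 × €3 = €30
  Waco–X: 30 × €2 = €60
  Waco–Y: 20 × €8 = €160
  Waco–Z: 30 × €4 = €120
Total cost = €370.
Quincy ships 10 of its 50, leaving 40.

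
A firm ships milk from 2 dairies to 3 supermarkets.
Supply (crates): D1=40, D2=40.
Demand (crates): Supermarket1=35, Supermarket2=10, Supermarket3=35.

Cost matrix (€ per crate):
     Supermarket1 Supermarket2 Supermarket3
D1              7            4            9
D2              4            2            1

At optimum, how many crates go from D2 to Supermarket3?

Optimal shipments:
  D1→Supermarket1: 30 × €7 = €210
  D1→Supermarket2: 10 × €4 = €40
  D2→Supermarket1: 5 × €4 = €20
  D2→Supermarket3: 35 × €1 = €35
Total cost = €305.
So D2→Supermarket3 carries 35 crates.

35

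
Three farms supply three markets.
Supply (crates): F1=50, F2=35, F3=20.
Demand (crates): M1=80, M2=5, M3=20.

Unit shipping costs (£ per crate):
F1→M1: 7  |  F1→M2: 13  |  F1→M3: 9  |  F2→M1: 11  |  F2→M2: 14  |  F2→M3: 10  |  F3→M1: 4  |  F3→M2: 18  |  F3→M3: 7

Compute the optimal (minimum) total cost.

An optimal shipping plan:
  F1 to M1: 50 × £7 = £350
  F2 to M1: 10 × £11 = £110
  F2 to M2: 5 × £14 = £70
  F2 to M3: 20 × £10 = £200
  F3 to M1: 20 × £4 = £80
Total = 350 + 110 + 70 + 200 + 80 = £810.

810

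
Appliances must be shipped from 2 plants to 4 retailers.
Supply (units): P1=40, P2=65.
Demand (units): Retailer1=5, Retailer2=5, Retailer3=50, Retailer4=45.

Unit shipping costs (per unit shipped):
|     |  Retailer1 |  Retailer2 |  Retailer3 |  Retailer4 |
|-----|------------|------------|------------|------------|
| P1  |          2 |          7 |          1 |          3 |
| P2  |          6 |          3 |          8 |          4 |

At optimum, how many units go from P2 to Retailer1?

Optimal shipments:
  P1 to Retailer3: 40 × 1 = 40
  P2 to Retailer1: 5 × 6 = 30
  P2 to Retailer2: 5 × 3 = 15
  P2 to Retailer3: 10 × 8 = 80
  P2 to Retailer4: 45 × 4 = 180
Total cost = 345.
So P2→Retailer1 carries 5 units.

5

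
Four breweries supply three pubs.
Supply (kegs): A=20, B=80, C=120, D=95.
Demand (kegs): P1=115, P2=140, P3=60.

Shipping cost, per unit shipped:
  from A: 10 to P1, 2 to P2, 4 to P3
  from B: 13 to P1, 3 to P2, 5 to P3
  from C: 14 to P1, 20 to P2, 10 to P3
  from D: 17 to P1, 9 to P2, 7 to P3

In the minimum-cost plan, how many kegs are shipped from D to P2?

Solving gives:
  A→P2: 20 × 2 = 40
  B→P2: 80 × 3 = 240
  C→P1: 115 × 14 = 1610
  C→P3: 5 × 10 = 50
  D→P2: 40 × 9 = 360
  D→P3: 55 × 7 = 385
Total cost = 2685.
So D→P2 carries 40 kegs.

40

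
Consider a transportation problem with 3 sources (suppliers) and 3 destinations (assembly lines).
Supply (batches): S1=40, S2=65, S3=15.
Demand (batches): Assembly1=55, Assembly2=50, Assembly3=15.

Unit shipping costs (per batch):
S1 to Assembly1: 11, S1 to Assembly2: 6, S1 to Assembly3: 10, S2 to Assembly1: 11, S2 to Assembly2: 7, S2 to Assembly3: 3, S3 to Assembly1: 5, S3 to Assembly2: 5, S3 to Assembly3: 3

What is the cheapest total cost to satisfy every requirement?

A cheapest plan:
  S1 to Assembly2: 40 × 6 = 240
  S2 to Assembly1: 40 × 11 = 440
  S2 to Assembly2: 10 × 7 = 70
  S2 to Assembly3: 15 × 3 = 45
  S3 to Assembly1: 15 × 5 = 75
Total = 240 + 440 + 70 + 45 + 75 = 870.

870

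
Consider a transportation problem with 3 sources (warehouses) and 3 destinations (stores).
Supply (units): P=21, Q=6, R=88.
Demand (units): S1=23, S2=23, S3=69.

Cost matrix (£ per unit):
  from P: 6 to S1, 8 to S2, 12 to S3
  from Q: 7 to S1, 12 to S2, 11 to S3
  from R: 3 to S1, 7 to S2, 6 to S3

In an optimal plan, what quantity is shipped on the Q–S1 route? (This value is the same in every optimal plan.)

The minimum-cost plan:
  P–S2: 21 units
  Q–S1: 6 units
  R–S1: 17 units
  R–S2: 2 units
  R–S3: 69 units
Total cost = £689.
So Q→S1 carries 6 units.

6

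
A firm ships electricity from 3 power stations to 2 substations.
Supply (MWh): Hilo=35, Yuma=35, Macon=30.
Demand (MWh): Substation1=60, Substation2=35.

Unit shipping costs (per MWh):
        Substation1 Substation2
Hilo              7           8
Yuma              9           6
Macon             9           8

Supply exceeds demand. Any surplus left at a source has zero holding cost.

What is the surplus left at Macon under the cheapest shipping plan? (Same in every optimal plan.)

Minimum-cost shipments:
  Hilo->Substation1: 35 × 7 = 245
  Yuma->Substation2: 35 × 6 = 210
  Macon->Substation1: 25 × 9 = 225
Total cost = 680.
Macon ships 25 of its 30, leaving 5.

5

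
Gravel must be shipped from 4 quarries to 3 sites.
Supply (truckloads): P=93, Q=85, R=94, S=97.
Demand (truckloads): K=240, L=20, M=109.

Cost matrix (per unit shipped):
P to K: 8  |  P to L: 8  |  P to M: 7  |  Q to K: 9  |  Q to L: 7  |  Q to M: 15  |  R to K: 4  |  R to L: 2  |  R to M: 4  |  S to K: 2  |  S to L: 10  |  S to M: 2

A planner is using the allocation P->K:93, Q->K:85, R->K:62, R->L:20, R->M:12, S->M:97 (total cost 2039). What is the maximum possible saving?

Current plan cost = 93·8 + 85·9 + 62·4 + 20·2 + 12·4 + 97·2 = 2039.
Optimal plan:
  P->M: 93 × 7 = 651
  Q->K: 65 × 9 = 585
  Q->L: 20 × 7 = 140
  R->K: 94 × 4 = 376
  S->K: 81 × 2 = 162
  S->M: 16 × 2 = 32
Optimal cost = 1946.
Saving = 2039 − 1946 = 93.

93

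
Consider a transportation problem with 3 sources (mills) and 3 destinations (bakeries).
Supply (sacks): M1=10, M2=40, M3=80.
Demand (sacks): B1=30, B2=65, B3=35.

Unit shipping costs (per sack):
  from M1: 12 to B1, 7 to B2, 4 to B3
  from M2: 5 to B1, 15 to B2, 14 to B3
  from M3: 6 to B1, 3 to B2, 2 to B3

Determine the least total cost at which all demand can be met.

Optimal allocation:
  M1→B3: 10 sacks
  M2→B1: 30 sacks
  M2→B2: 10 sacks
  M3→B2: 55 sacks
  M3→B3: 25 sacks
Total cost = 555.

555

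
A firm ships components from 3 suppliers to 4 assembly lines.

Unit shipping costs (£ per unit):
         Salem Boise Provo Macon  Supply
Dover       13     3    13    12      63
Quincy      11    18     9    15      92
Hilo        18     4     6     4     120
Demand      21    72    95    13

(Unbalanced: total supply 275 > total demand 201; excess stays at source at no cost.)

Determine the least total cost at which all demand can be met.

1078

An optimal shipping plan:
  Dover to Boise: 63 batches
  Quincy to Salem: 21 batches
  Hilo to Boise: 9 batches
  Hilo to Provo: 95 batches
  Hilo to Macon: 13 batches
Total cost = £1078.
(Supply check: Dover ships 63; Quincy ships 21; Hilo ships 117.)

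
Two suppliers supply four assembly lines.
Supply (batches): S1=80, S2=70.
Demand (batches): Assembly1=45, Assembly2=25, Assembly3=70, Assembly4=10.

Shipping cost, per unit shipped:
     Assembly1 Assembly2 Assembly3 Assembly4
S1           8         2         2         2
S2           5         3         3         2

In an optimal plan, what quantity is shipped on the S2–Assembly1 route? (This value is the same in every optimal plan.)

45

The minimum-cost plan:
  S1 to Assembly2: 25 × 2 = 50
  S1 to Assembly3: 55 × 2 = 110
  S2 to Assembly1: 45 × 5 = 225
  S2 to Assembly3: 15 × 3 = 45
  S2 to Assembly4: 10 × 2 = 20
Total cost = 450.
So S2→Assembly1 carries 45 batches.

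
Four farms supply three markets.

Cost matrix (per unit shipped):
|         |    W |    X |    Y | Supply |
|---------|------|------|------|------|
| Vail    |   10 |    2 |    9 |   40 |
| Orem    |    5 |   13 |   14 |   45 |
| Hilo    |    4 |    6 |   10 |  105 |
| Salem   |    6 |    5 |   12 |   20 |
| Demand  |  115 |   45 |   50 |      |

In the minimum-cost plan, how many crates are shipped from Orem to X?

0

Optimal shipments:
  Vail→X: 40 × 2 = 80
  Orem→W: 45 × 5 = 225
  Hilo→W: 70 × 4 = 280
  Hilo→Y: 35 × 10 = 350
  Salem→X: 5 × 5 = 25
  Salem→Y: 15 × 12 = 180
Total cost = 1140.
The route Orem→X is not used.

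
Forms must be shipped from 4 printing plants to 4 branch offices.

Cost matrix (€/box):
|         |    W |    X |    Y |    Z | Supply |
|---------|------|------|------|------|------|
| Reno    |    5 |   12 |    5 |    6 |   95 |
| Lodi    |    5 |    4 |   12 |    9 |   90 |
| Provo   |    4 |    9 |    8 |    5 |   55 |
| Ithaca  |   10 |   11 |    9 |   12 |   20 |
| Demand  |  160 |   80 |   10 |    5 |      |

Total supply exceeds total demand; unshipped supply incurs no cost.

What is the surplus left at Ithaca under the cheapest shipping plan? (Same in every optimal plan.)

5

Minimum-cost shipments:
  Reno–W: 90 boxes
  Reno–Z: 5 boxes
  Lodi–W: 10 boxes
  Lodi–X: 80 boxes
  Provo–W: 55 boxes
  Ithaca–W: 5 boxes
  Ithaca–Y: 10 boxes
Total cost = €1210.
Ithaca ships 15 of its 20, leaving 5.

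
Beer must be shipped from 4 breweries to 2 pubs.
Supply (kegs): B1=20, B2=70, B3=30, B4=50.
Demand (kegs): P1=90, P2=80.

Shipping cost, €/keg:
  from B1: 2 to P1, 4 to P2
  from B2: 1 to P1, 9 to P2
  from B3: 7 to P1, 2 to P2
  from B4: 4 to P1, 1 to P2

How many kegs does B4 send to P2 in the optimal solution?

50

Optimal shipments:
  B1 to P1: 20 × €2 = €40
  B2 to P1: 70 × €1 = €70
  B3 to P2: 30 × €2 = €60
  B4 to P2: 50 × €1 = €50
Total cost = €220.
So B4→P2 carries 50 kegs.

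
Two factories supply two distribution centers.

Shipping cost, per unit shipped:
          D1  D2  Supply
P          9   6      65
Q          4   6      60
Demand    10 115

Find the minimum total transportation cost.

730

One minimum-cost allocation:
  P–D2: 65 × 6 = 390
  Q–D1: 10 × 4 = 40
  Q–D2: 50 × 6 = 300
Total = 390 + 40 + 300 = 730.
(Supply check: P ships 65; Q ships 60.)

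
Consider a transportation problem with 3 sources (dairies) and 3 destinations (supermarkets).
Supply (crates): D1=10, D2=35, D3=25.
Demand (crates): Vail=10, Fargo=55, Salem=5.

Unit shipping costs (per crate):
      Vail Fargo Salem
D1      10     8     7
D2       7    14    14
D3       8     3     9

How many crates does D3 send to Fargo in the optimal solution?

25

Solving gives:
  D1->Fargo: 5 × 8 = 40
  D1->Salem: 5 × 7 = 35
  D2->Vail: 10 × 7 = 70
  D2->Fargo: 25 × 14 = 350
  D3->Fargo: 25 × 3 = 75
Total cost = 570.
So D3→Fargo carries 25 crates.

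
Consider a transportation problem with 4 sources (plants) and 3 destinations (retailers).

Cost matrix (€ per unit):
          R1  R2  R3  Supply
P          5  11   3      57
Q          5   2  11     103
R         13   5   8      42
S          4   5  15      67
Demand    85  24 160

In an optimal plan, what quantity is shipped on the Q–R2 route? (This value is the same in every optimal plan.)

Solving gives:
  P–R3: 57 × €3 = €171
  Q–R1: 18 × €5 = €90
  Q–R2: 24 × €2 = €48
  Q–R3: 61 × €11 = €671
  R–R3: 42 × €8 = €336
  S–R1: 67 × €4 = €268
Total cost = €1584.
So Q→R2 carries 24 units.

24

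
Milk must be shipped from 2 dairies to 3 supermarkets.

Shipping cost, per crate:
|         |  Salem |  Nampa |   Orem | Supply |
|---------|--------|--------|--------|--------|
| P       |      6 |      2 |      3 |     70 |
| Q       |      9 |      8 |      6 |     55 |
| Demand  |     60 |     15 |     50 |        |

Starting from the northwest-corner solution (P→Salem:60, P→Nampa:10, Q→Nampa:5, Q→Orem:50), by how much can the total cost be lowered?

Current plan cost = 60·6 + 10·2 + 5·8 + 50·6 = 720.
Optimal plan:
  P–Salem: 5 crates
  P–Nampa: 15 crates
  P–Orem: 50 crates
  Q–Salem: 55 crates
Optimal cost = 705.
Saving = 720 − 705 = 15.

15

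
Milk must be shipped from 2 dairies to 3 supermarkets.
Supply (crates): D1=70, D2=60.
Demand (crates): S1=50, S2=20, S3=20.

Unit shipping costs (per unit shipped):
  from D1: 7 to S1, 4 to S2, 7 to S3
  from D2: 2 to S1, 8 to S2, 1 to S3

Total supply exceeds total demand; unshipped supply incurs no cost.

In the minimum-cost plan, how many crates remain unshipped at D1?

Minimum-cost shipments:
  D1->S1: 10 crates
  D1->S2: 20 crates
  D2->S1: 40 crates
  D2->S3: 20 crates
Total cost = 250.
D1 ships 30 of its 70, leaving 40.

40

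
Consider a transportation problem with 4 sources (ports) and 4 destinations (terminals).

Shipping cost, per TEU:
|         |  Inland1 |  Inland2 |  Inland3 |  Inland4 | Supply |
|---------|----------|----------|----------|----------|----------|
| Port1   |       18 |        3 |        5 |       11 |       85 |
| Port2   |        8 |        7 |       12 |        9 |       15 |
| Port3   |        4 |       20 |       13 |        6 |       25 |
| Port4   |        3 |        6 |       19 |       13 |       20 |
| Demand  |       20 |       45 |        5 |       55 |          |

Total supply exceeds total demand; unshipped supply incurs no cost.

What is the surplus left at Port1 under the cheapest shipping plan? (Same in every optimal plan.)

20

Minimum-cost shipments:
  Port1->Inland2: 45 × 3 = 135
  Port1->Inland3: 5 × 5 = 25
  Port1->Inland4: 15 × 11 = 165
  Port2->Inland4: 15 × 9 = 135
  Port3->Inland4: 25 × 6 = 150
  Port4->Inland1: 20 × 3 = 60
Total cost = 670.
Port1 ships 65 of its 85, leaving 20.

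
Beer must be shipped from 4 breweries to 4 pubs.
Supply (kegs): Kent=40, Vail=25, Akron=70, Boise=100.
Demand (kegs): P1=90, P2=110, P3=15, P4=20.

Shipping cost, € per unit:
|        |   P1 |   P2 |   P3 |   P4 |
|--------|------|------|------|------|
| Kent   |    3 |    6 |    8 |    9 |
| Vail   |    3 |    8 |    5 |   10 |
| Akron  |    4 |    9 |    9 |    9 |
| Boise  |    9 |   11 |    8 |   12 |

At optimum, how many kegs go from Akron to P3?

The minimum-cost plan:
  Kent->P2: 40 kegs
  Vail->P1: 25 kegs
  Akron->P1: 65 kegs
  Akron->P4: 5 kegs
  Boise->P2: 70 kegs
  Boise->P3: 15 kegs
  Boise->P4: 15 kegs
Total cost = €1690.
The route Akron→P3 is not used.

0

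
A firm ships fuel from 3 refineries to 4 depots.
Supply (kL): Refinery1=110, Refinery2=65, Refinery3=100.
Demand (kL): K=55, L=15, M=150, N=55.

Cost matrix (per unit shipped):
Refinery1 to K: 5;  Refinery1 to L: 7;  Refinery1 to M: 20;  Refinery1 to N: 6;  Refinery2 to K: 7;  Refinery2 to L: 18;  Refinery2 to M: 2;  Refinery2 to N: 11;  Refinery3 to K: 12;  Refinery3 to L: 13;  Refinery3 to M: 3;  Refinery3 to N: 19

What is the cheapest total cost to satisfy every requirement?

An optimal shipping plan:
  Refinery1->K: 40 × 5 = 200
  Refinery1->L: 15 × 7 = 105
  Refinery1->N: 55 × 6 = 330
  Refinery2->K: 15 × 7 = 105
  Refinery2->M: 50 × 2 = 100
  Refinery3->M: 100 × 3 = 300
Total = 200 + 105 + 330 + 105 + 100 + 300 = 1140.
(Supply check: Refinery1 ships 110; Refinery2 ships 65; Refinery3 ships 100.)

1140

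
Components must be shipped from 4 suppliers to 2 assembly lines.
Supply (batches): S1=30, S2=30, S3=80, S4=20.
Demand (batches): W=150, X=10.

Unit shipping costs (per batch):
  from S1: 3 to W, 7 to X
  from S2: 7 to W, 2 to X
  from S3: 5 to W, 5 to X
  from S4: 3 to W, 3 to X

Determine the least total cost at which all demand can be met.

An optimal shipping plan:
  S1→W: 30 batches
  S2→W: 20 batches
  S2→X: 10 batches
  S3→W: 80 batches
  S4→W: 20 batches
Total cost = 710.

710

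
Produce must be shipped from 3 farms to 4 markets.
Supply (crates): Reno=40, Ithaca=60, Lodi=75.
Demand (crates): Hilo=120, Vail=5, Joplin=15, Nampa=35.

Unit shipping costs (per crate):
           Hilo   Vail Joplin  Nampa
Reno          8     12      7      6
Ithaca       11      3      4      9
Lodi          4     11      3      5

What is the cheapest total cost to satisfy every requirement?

One minimum-cost allocation:
  Reno–Hilo: 5 × 8 = 40
  Reno–Nampa: 35 × 6 = 210
  Ithaca–Hilo: 40 × 11 = 440
  Ithaca–Vail: 5 × 3 = 15
  Ithaca–Joplin: 15 × 4 = 60
  Lodi–Hilo: 75 × 4 = 300
Total = 40 + 210 + 440 + 15 + 60 + 300 = 1065.
(Supply check: Reno ships 40; Ithaca ships 60; Lodi ships 75.)

1065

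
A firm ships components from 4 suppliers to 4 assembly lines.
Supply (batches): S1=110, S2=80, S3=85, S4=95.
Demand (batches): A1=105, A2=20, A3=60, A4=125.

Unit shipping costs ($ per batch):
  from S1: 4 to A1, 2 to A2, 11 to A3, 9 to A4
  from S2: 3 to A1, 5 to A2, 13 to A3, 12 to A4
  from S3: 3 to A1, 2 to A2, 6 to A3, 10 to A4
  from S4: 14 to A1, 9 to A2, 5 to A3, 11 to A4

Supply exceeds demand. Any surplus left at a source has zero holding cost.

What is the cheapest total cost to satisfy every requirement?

One minimum-cost allocation:
  S1->A4: 110 × $9 = $990
  S2->A1: 80 × $3 = $240
  S3->A1: 25 × $3 = $75
  S3->A2: 20 × $2 = $40
  S3->A4: 15 × $10 = $150
  S4->A3: 60 × $5 = $300
Total = 990 + 240 + 75 + 40 + 150 + 300 = $1795.

1795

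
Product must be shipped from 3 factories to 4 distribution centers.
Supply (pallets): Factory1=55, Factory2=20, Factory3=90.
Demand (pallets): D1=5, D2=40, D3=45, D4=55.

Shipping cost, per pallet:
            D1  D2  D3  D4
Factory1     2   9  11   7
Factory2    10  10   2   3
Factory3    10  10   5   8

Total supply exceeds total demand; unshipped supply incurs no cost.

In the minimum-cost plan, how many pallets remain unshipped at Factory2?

0

An optimal plan:
  Factory1->D1: 5 pallets
  Factory1->D2: 40 pallets
  Factory1->D4: 10 pallets
  Factory2->D4: 20 pallets
  Factory3->D3: 45 pallets
  Factory3->D4: 25 pallets
Total cost = 925.
Factory2 ships 20 of its 20, leaving 0.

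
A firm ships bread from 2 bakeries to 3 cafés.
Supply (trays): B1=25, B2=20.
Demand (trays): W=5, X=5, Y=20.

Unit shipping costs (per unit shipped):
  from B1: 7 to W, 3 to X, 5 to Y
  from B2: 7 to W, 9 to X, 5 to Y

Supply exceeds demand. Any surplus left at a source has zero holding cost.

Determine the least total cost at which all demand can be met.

150

Optimal allocation:
  B1 to W: 5 trays
  B1 to X: 5 trays
  B1 to Y: 15 trays
  B2 to Y: 5 trays
Total cost = 150.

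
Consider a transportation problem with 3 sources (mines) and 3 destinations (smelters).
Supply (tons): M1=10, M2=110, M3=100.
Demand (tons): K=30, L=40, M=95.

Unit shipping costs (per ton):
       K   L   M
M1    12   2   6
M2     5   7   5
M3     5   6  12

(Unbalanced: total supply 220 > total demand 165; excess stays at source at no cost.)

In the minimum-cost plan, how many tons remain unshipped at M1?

An optimal plan:
  M1->L: 10 × 2 = 20
  M2->K: 15 × 5 = 75
  M2->M: 95 × 5 = 475
  M3->K: 15 × 5 = 75
  M3->L: 30 × 6 = 180
Total cost = 825.
M1 ships 10 of its 10, leaving 0.

0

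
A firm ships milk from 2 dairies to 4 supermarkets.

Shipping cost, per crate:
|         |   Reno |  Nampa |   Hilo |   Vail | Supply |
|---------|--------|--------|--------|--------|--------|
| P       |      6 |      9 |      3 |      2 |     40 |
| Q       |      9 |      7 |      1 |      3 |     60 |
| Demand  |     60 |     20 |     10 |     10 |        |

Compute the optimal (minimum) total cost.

600

A cheapest plan:
  P–Reno: 40 × 6 = 240
  Q–Reno: 20 × 9 = 180
  Q–Nampa: 20 × 7 = 140
  Q–Hilo: 10 × 1 = 10
  Q–Vail: 10 × 3 = 30
Total = 240 + 180 + 140 + 10 + 30 = 600.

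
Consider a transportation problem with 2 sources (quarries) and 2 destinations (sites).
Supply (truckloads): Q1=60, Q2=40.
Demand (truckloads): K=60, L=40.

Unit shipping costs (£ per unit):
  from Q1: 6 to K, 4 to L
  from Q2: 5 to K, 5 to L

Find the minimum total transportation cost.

A cheapest plan:
  Q1->K: 20 × £6 = £120
  Q1->L: 40 × £4 = £160
  Q2->K: 40 × £5 = £200
Total = 120 + 160 + 200 = £480.

480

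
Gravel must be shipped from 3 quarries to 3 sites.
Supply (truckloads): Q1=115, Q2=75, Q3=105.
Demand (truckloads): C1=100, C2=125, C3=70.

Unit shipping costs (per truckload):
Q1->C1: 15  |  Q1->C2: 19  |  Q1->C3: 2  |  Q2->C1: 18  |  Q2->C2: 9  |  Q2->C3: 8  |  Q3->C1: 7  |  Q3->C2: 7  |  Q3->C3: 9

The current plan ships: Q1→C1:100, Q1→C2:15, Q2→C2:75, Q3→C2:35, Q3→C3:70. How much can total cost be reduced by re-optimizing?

Current plan cost = 100·15 + 15·19 + 75·9 + 35·7 + 70·9 = 3335.
Optimal plan:
  Q1->C1: 45 × 15 = 675
  Q1->C3: 70 × 2 = 140
  Q2->C2: 75 × 9 = 675
  Q3->C1: 55 × 7 = 385
  Q3->C2: 50 × 7 = 350
Optimal cost = 2225.
Saving = 3335 − 2225 = 1110.

1110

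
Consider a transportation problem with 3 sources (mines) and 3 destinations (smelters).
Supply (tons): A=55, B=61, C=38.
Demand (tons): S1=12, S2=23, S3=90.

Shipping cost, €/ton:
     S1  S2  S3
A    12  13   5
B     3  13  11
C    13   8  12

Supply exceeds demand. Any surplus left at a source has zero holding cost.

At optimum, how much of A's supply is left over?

0

An optimal plan:
  A–S3: 55 × €5 = €275
  B–S1: 12 × €3 = €36
  B–S3: 35 × €11 = €385
  C–S2: 23 × €8 = €184
Total cost = €880.
A ships 55 of its 55, leaving 0.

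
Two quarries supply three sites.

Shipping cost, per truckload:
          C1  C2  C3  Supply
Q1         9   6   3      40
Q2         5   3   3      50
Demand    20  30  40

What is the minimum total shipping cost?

310

An optimal shipping plan:
  Q1 to C3: 40 truckloads
  Q2 to C1: 20 truckloads
  Q2 to C2: 30 truckloads
Total cost = 310.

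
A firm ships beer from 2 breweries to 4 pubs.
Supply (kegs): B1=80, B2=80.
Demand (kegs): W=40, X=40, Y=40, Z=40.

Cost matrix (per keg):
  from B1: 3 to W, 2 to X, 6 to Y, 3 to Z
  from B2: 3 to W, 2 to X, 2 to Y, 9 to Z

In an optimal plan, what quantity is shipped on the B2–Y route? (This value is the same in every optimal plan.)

40

Optimal shipments:
  B1→W: 40 × 3 = 120
  B1→Z: 40 × 3 = 120
  B2→X: 40 × 2 = 80
  B2→Y: 40 × 2 = 80
Total cost = 400.
So B2→Y carries 40 kegs.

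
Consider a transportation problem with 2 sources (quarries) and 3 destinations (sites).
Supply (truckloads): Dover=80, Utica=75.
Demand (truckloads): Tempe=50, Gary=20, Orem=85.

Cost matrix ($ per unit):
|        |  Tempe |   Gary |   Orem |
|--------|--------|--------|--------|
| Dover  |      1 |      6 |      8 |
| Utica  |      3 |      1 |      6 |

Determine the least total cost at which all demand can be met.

640

A cheapest plan:
  Dover–Tempe: 50 × $1 = $50
  Dover–Orem: 30 × $8 = $240
  Utica–Gary: 20 × $1 = $20
  Utica–Orem: 55 × $6 = $330
Total = 50 + 240 + 20 + 330 = $640.
(Supply check: Dover ships 80; Utica ships 75.)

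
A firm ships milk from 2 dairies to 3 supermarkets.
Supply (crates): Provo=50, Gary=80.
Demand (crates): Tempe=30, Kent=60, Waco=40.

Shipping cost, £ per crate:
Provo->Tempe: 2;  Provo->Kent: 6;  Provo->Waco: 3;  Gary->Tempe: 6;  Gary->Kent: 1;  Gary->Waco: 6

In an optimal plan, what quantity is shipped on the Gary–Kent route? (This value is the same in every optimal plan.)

The minimum-cost plan:
  Provo->Tempe: 30 × £2 = £60
  Provo->Waco: 20 × £3 = £60
  Gary->Kent: 60 × £1 = £60
  Gary->Waco: 20 × £6 = £120
Total cost = £300.
So Gary→Kent carries 60 crates.

60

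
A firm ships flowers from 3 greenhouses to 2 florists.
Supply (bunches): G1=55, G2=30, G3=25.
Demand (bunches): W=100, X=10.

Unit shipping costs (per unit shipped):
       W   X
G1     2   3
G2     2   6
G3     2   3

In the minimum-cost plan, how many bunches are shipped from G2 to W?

Solving gives:
  G1–W: 45 bunches
  G1–X: 10 bunches
  G2–W: 30 bunches
  G3–W: 25 bunches
Total cost = 230.
So G2→W carries 30 bunches.

30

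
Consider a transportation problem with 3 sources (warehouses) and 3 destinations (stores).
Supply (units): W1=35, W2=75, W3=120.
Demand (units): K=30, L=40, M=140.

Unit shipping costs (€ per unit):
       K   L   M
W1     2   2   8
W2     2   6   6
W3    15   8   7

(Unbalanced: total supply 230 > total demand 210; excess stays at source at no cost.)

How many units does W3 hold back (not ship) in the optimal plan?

20

Minimum-cost shipments:
  W1->L: 35 × €2 = €70
  W2->K: 30 × €2 = €60
  W2->L: 5 × €6 = €30
  W2->M: 40 × €6 = €240
  W3->M: 100 × €7 = €700
Total cost = €1100.
W3 ships 100 of its 120, leaving 20.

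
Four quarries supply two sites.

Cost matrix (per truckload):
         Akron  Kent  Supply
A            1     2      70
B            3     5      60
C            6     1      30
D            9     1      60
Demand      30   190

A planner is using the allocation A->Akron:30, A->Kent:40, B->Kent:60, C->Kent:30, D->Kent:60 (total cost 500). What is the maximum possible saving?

Current plan cost = 30·1 + 40·2 + 60·5 + 30·1 + 60·1 = 500.
Optimal plan:
  A->Kent: 70 × 2 = 140
  B->Akron: 30 × 3 = 90
  B->Kent: 30 × 5 = 150
  C->Kent: 30 × 1 = 30
  D->Kent: 60 × 1 = 60
Optimal cost = 470.
Saving = 500 − 470 = 30.

30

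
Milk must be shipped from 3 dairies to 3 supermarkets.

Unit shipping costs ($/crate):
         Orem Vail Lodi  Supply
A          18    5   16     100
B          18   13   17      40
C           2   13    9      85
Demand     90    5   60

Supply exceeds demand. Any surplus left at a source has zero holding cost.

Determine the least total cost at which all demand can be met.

1245

An optimal shipping plan:
  A–Vail: 5 × $5 = $25
  A–Lodi: 60 × $16 = $960
  B–Orem: 5 × $18 = $90
  C–Orem: 85 × $2 = $170
Total = 25 + 960 + 90 + 170 = $1245.
(Supply check: A ships 65; B ships 5; C ships 85.)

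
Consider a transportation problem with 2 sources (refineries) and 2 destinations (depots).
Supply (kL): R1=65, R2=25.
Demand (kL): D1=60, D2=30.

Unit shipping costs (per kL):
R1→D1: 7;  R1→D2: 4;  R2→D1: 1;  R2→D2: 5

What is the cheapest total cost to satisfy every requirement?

390

Optimal allocation:
  R1→D1: 35 × 7 = 245
  R1→D2: 30 × 4 = 120
  R2→D1: 25 × 1 = 25
Total = 245 + 120 + 25 = 390.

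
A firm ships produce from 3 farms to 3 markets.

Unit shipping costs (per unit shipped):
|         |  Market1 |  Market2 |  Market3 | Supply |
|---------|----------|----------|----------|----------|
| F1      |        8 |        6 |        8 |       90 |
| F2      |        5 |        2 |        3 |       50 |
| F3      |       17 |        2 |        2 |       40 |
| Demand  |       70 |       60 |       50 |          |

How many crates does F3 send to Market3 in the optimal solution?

Solving gives:
  F1 to Market1: 70 × 8 = 560
  F1 to Market2: 20 × 6 = 120
  F2 to Market2: 40 × 2 = 80
  F2 to Market3: 10 × 3 = 30
  F3 to Market3: 40 × 2 = 80
Total cost = 870.
So F3→Market3 carries 40 crates.

40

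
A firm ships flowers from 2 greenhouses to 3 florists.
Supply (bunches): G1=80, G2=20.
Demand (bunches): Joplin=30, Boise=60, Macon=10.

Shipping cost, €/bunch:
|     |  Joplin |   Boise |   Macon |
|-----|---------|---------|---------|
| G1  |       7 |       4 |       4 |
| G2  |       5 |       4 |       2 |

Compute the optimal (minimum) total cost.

A cheapest plan:
  G1 to Joplin: 10 bunches
  G1 to Boise: 60 bunches
  G1 to Macon: 10 bunches
  G2 to Joplin: 20 bunches
Total cost = €450.
(Supply check: G1 ships 80; G2 ships 20.)

450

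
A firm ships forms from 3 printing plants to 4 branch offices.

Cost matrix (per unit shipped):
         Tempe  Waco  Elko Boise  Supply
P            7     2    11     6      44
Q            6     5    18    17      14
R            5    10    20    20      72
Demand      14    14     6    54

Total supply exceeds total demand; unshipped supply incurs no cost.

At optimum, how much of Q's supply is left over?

0

Minimum-cost shipments:
  P–Boise: 44 × 6 = 264
  Q–Waco: 14 × 5 = 70
  R–Tempe: 14 × 5 = 70
  R–Elko: 6 × 20 = 120
  R–Boise: 10 × 20 = 200
Total cost = 724.
Q ships 14 of its 14, leaving 0.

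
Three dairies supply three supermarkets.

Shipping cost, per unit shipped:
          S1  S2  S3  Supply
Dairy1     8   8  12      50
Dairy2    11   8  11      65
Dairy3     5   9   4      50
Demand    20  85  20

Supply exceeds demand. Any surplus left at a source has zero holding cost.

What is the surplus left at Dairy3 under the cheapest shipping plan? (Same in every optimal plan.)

10

An optimal plan:
  Dairy1–S2: 50 × 8 = 400
  Dairy2–S2: 35 × 8 = 280
  Dairy3–S1: 20 × 5 = 100
  Dairy3–S3: 20 × 4 = 80
Total cost = 860.
Dairy3 ships 40 of its 50, leaving 10.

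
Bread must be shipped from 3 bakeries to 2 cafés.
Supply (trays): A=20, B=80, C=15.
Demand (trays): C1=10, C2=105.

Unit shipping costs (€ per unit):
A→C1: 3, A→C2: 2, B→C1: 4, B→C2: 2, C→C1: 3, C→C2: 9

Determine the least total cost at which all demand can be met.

One minimum-cost allocation:
  A to C2: 20 × €2 = €40
  B to C2: 80 × €2 = €160
  C to C1: 10 × €3 = €30
  C to C2: 5 × €9 = €45
Total = 40 + 160 + 30 + 45 = €275.

275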